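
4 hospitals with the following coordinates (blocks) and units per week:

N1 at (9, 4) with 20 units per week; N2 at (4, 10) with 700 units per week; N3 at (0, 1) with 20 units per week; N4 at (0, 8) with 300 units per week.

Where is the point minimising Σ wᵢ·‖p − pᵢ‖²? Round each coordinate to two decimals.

(2.87, 9.13)

The minimiser of Σwᵢ‖p−pᵢ‖² is the weighted centroid p* = (Σwᵢpᵢ)/(Σwᵢ).
Σwᵢ = 1040.
Σwᵢxᵢ = 20·9 + 700·4 + 20·0 + 300·0 = 2980.
Σwᵢyᵢ = 20·4 + 700·10 + 20·1 + 300·8 = 9500.
x* = 2980/1040 = 2.87, y* = 9500/1040 = 9.13.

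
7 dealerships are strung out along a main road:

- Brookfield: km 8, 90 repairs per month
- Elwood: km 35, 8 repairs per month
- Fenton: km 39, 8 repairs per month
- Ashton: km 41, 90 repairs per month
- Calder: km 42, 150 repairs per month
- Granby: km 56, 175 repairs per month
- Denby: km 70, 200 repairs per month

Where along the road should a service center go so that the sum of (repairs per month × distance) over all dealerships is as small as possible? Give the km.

For a sum of weighted absolute distances on a line, the optimum is the weighted median (not the mean). Total weight W = 721; half-weight = 360.5.
Sort by position and accumulate weight:
  km 8 (Brookfield, w=90) → cum 90
  km 35 (Elwood, w=8) → cum 98
  km 39 (Fenton, w=8) → cum 106
  km 41 (Ashton, w=90) → cum 196
  km 42 (Calder, w=150) → cum 346
  km 56 (Granby, w=175) → cum 521  ≥ 360.5 → median here
  km 70 (Denby, w=200) → cum 721
Optimal location: km 56.

x = 56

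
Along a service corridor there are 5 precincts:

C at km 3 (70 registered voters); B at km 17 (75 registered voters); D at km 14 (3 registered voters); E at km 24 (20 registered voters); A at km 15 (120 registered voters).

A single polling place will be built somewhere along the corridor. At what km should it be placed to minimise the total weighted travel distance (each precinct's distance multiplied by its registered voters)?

x = 15

For a sum of weighted absolute distances on a line, the optimum is the weighted median (not the mean). Total weight W = 288; half-weight = 144.
Sort by position and accumulate weight:
  km 3 (C, w=70) → cum 70
  km 14 (D, w=3) → cum 73
  km 15 (A, w=120) → cum 193  ≥ 144 → median here
  km 17 (B, w=75) → cum 268
  km 24 (E, w=20) → cum 288
Optimal location: km 15.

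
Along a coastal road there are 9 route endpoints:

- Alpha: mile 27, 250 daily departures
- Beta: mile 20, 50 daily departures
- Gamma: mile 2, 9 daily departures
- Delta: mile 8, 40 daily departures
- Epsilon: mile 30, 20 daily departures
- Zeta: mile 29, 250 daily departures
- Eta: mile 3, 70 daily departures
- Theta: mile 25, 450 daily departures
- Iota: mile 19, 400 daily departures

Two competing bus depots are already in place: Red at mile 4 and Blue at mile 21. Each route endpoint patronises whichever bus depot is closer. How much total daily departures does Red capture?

The indifferent point is the midpoint (4+21)/2 = 12.5; route endpoints left of it (closer to Red at 4) go to Red, those right go to Blue.
  Gamma at 2 (w=9) → Red
  Eta at 3 (w=70) → Red
  Delta at 8 (w=40) → Red
  Iota at 19 (w=400) → Blue
  Beta at 20 (w=50) → Blue
  Theta at 25 (w=450) → Blue
  Alpha at 27 (w=250) → Blue
  Zeta at 29 (w=250) → Blue
  Epsilon at 30 (w=20) → Blue
Red captures 119; Blue captures 1420.

119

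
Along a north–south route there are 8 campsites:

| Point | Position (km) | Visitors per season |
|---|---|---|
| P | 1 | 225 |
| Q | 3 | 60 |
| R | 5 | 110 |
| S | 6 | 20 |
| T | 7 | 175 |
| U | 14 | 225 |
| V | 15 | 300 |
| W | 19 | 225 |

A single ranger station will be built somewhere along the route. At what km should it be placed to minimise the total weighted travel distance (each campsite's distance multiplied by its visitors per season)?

x = 14

For a sum of weighted absolute distances on a line, the optimum is the weighted median (not the mean). Total weight W = 1340; half-weight = 670.
Sort by position and accumulate weight:
  km 1 (P, w=225) → cum 225
  km 3 (Q, w=60) → cum 285
  km 5 (R, w=110) → cum 395
  km 6 (S, w=20) → cum 415
  km 7 (T, w=175) → cum 590
  km 14 (U, w=225) → cum 815  ≥ 670 → median here
  km 15 (V, w=300) → cum 1115
  km 19 (W, w=225) → cum 1340
Optimal location: km 14.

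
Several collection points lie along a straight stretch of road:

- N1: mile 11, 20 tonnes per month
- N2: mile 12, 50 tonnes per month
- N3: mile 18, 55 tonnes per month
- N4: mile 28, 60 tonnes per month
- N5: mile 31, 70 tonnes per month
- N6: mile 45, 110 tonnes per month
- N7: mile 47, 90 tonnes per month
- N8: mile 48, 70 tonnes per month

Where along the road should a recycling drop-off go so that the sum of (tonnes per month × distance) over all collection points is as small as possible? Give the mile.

x = 45

For a sum of weighted absolute distances on a line, the optimum is the weighted median (not the mean). Total weight W = 525; half-weight = 262.5.
Sort by position and accumulate weight:
  mile 11 (N1, w=20) → cum 20
  mile 12 (N2, w=50) → cum 70
  mile 18 (N3, w=55) → cum 125
  mile 28 (N4, w=60) → cum 185
  mile 31 (N5, w=70) → cum 255
  mile 45 (N6, w=110) → cum 365  ≥ 262.5 → median here
  mile 47 (N7, w=90) → cum 455
  mile 48 (N8, w=70) → cum 525
Optimal location: mile 45.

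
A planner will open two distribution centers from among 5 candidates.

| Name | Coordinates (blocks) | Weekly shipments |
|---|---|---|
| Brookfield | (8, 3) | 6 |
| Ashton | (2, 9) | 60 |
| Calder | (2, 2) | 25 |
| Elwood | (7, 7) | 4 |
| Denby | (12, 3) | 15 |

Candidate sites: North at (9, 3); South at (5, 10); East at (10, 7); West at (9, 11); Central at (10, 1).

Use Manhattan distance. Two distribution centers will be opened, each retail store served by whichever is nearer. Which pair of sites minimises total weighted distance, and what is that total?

{North, South}, total 511

Evaluate every pair (each demand assigned to the nearer of the two):
  {North, South}: total = 511
  {South, Central}: total = 569
  {South, East}: total = 653
  {South, West}: total = 754
  {North, West}: total = 815
  {North, East}: total = 863
  {West, Central}: total = 873
  {East, Central}: total = 921
  {East, West}: total = 1003
  {North, Central}: total = 1055
Best pair: {North, South} with total 511.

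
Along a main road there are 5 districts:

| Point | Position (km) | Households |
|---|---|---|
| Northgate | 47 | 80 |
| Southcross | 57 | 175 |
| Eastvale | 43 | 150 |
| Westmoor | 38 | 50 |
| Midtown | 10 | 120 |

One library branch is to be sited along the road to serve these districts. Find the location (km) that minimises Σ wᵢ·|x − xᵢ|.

For a sum of weighted absolute distances on a line, the optimum is the weighted median (not the mean). Total weight W = 575; half-weight = 287.5.
Sort by position and accumulate weight:
  km 10 (Midtown, w=120) → cum 120
  km 38 (Westmoor, w=50) → cum 170
  km 43 (Eastvale, w=150) → cum 320  ≥ 287.5 → median here
  km 47 (Northgate, w=80) → cum 400
  km 57 (Southcross, w=175) → cum 575
Optimal location: km 43.

x = 43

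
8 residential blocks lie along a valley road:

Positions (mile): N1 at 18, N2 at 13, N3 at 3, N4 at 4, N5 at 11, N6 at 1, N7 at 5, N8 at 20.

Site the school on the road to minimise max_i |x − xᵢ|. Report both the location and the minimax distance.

The 1-center on a line is the midpoint of the two extreme points: leftmost at 1, rightmost at 20.
Optimal location = (1 + 20)/2 = 10.5; maximum distance = (20 − 1)/2 = 9.5.

location 10.5, max distance 9.5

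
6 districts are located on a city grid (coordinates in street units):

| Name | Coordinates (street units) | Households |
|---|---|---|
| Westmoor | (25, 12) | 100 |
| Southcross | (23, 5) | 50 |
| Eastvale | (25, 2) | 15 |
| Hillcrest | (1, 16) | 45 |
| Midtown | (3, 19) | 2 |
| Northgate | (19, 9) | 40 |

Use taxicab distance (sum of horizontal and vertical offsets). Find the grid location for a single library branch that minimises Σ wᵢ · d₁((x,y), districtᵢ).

Manhattan distance separates: Σwᵢ(|x−xᵢ|+|y−yᵢ|) = Σwᵢ|x−xᵢ| + Σwᵢ|y−yᵢ|, so x and y are optimised independently as 1-D weighted medians.
Total weight W = 252; half = 126.
x-coordinate, sorted with cumulative weight:
  x=1 (Hillcrest, w=45) cum 45
  x=3 (Midtown, w=2) cum 47
  x=19 (Northgate, w=40) cum 87
  x=23 (Southcross, w=50) cum 137  ← median
  x=25 (Westmoor, w=100) cum 237
  x=25 (Eastvale, w=15) cum 252
⇒ x* = 23
y-coordinate, sorted with cumulative weight:
  y=2 (Eastvale, w=15) cum 15
  y=5 (Southcross, w=50) cum 65
  y=9 (Northgate, w=40) cum 105
  y=12 (Westmoor, w=100) cum 205  ← median
  y=16 (Hillcrest, w=45) cum 250
  y=19 (Midtown, w=2) cum 252
⇒ y* = 12

(23, 12)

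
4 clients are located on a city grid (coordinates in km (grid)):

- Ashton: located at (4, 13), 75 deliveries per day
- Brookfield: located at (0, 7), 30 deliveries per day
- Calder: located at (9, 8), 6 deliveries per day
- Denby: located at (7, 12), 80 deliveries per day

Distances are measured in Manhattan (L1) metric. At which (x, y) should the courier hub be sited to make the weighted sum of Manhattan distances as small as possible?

Manhattan distance separates: Σwᵢ(|x−xᵢ|+|y−yᵢ|) = Σwᵢ|x−xᵢ| + Σwᵢ|y−yᵢ|, so x and y are optimised independently as 1-D weighted medians.
Total weight W = 191; half = 95.5.
x-coordinate, sorted with cumulative weight:
  x=0 (Brookfield, w=30) cum 30
  x=4 (Ashton, w=75) cum 105  ← median
  x=7 (Denby, w=80) cum 185
  x=9 (Calder, w=6) cum 191
⇒ x* = 4
y-coordinate, sorted with cumulative weight:
  y=7 (Brookfield, w=30) cum 30
  y=8 (Calder, w=6) cum 36
  y=12 (Denby, w=80) cum 116  ← median
  y=13 (Ashton, w=75) cum 191
⇒ y* = 12

(4, 12)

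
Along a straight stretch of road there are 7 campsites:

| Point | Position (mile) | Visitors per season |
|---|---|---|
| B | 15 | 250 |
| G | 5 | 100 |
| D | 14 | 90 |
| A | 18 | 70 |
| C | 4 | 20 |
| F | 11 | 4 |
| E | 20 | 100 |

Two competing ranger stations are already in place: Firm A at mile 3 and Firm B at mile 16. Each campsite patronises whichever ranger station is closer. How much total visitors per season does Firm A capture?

120

The indifferent point is the midpoint (3+16)/2 = 9.5; campsites left of it (closer to Firm A at 3) go to Firm A, those right go to Firm B.
  C at 4 (w=20) → Firm A
  G at 5 (w=100) → Firm A
  F at 11 (w=4) → Firm B
  D at 14 (w=90) → Firm B
  B at 15 (w=250) → Firm B
  A at 18 (w=70) → Firm B
  E at 20 (w=100) → Firm B
Firm A captures 120; Firm B captures 514.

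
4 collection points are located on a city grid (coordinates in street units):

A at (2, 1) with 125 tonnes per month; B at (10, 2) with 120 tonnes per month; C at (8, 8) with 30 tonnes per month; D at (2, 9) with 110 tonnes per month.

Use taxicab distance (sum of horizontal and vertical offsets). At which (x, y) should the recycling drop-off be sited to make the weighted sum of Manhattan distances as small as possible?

(2, 2)

Manhattan distance separates: Σwᵢ(|x−xᵢ|+|y−yᵢ|) = Σwᵢ|x−xᵢ| + Σwᵢ|y−yᵢ|, so x and y are optimised independently as 1-D weighted medians.
Total weight W = 385; half = 192.5.
x-coordinate, sorted with cumulative weight:
  x=2 (A, w=125) cum 125
  x=2 (D, w=110) cum 235  ← median
  x=8 (C, w=30) cum 265
  x=10 (B, w=120) cum 385
⇒ x* = 2
y-coordinate, sorted with cumulative weight:
  y=1 (A, w=125) cum 125
  y=2 (B, w=120) cum 245  ← median
  y=8 (C, w=30) cum 275
  y=9 (D, w=110) cum 385
⇒ y* = 2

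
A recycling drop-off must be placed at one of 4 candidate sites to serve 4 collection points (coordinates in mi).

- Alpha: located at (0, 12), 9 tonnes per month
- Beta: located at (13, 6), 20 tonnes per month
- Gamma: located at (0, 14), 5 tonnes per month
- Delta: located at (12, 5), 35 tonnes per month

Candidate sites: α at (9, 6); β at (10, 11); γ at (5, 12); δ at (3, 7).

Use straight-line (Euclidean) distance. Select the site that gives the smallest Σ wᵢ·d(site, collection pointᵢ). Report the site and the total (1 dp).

α, total 348.2 mi

Total weighted distance at each candidate:
  α (9, 6): total = 348.2
  β (10, 11): total = 480.6
  γ (5, 12): total = 618.4
  δ (3, 7): total = 614.2
Minimum is at α with total 348.2 mi.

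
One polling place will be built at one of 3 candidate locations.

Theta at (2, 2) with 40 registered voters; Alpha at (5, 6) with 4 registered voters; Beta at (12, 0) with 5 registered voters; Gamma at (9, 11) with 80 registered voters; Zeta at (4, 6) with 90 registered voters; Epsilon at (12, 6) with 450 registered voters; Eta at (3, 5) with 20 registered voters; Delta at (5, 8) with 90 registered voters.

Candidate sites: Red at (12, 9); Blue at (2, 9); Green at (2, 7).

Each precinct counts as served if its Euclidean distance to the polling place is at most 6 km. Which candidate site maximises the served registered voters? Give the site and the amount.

Coverage radius r = 6 km; a point is covered iff (Δx)²+(Δy)² ≤ 6² = 36.
  Red (12, 9): covers {Gamma, Epsilon} → 530
  Blue (2, 9): covers {Alpha, Zeta, Eta, Delta} → 204
  Green (2, 7): covers {Theta, Alpha, Zeta, Eta, Delta} → 244
Maximum coverage at Red: 530 registered voters.

Red, covering 530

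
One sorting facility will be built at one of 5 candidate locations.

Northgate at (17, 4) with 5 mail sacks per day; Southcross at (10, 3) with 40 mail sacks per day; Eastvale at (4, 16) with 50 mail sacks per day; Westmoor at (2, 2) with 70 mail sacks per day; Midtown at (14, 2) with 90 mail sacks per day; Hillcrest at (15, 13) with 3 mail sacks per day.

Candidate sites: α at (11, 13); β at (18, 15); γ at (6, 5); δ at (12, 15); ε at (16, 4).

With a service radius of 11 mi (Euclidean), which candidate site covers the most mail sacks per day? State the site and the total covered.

Coverage radius r = 11 mi; a point is covered iff (Δx)²+(Δy)² ≤ 11² = 121.
  α (11, 13): covers {Northgate, Southcross, Eastvale, Hillcrest} → 98
  β (18, 15): covers {Hillcrest} → 3
  γ (6, 5): covers {Southcross, Westmoor, Midtown} → 200
  δ (12, 15): covers {Eastvale, Hillcrest} → 53
  ε (16, 4): covers {Northgate, Southcross, Midtown, Hillcrest} → 138
Maximum coverage at γ: 200 mail sacks per day.

γ, covering 200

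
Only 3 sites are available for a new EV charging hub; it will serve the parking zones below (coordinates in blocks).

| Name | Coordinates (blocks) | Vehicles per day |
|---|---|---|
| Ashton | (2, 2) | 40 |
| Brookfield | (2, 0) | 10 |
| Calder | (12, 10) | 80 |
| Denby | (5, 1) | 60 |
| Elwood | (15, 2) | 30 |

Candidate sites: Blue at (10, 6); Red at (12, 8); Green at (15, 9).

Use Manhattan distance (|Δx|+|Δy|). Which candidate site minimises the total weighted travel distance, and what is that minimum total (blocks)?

Total weighted distance at each candidate:
  Blue (10, 6): total = 1970
  Red (12, 8): total = 2090
  Green (15, 9): total = 2630
Minimum is at Blue with total 1970 blocks.

Blue, total 1970 blocks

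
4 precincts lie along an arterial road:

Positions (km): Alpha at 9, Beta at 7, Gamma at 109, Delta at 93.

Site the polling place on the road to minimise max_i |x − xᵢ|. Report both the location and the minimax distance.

The 1-center on a line is the midpoint of the two extreme points: leftmost at 7, rightmost at 109.
Optimal location = (7 + 109)/2 = 58; maximum distance = (109 − 7)/2 = 51.

location 58, max distance 51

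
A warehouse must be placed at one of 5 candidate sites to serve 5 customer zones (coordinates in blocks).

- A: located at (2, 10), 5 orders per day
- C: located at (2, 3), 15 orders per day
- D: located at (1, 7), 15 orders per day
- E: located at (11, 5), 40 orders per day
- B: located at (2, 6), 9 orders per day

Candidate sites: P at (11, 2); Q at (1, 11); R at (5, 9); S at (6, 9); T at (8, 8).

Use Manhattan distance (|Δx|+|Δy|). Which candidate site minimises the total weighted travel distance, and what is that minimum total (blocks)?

Total weighted distance at each candidate:
  P (11, 2): total = 697
  Q (1, 11): total = 899
  R (5, 9): total = 699
  S (6, 9): total = 703
  T (8, 8): total = 637
Minimum is at T with total 637 blocks.

T, total 637 blocks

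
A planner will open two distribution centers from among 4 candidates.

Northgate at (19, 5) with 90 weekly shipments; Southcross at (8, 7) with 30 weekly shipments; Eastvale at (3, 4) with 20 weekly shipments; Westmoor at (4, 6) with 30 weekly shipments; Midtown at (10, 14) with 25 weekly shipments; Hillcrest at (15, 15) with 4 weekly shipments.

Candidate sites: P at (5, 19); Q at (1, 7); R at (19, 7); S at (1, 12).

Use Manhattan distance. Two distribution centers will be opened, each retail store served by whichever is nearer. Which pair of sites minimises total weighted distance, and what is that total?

{Q, R}, total 1058

Evaluate every pair (each demand assigned to the nearer of the two):
  {Q, R}: total = 1058
  {R, S}: total = 1303
  {P, R}: total = 1568
  {P, Q}: total = 2536
  {Q, S}: total = 2573
  {P, S}: total = 3386
Best pair: {Q, R} with total 1058.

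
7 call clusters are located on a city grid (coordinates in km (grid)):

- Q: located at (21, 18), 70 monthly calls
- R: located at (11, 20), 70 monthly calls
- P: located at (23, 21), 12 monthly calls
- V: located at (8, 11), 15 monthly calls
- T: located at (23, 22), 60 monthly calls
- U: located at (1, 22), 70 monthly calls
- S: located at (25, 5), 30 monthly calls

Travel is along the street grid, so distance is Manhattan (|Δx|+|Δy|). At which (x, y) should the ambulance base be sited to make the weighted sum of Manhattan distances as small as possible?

Manhattan distance separates: Σwᵢ(|x−xᵢ|+|y−yᵢ|) = Σwᵢ|x−xᵢ| + Σwᵢ|y−yᵢ|, so x and y are optimised independently as 1-D weighted medians.
Total weight W = 327; half = 163.5.
x-coordinate, sorted with cumulative weight:
  x=1 (U, w=70) cum 70
  x=8 (V, w=15) cum 85
  x=11 (R, w=70) cum 155
  x=21 (Q, w=70) cum 225  ← median
  x=23 (P, w=12) cum 237
  x=23 (T, w=60) cum 297
  x=25 (S, w=30) cum 327
⇒ x* = 21
y-coordinate, sorted with cumulative weight:
  y=5 (S, w=30) cum 30
  y=11 (V, w=15) cum 45
  y=18 (Q, w=70) cum 115
  y=20 (R, w=70) cum 185  ← median
  y=21 (P, w=12) cum 197
  y=22 (T, w=60) cum 257
  y=22 (U, w=70) cum 327
⇒ y* = 20

(21, 20)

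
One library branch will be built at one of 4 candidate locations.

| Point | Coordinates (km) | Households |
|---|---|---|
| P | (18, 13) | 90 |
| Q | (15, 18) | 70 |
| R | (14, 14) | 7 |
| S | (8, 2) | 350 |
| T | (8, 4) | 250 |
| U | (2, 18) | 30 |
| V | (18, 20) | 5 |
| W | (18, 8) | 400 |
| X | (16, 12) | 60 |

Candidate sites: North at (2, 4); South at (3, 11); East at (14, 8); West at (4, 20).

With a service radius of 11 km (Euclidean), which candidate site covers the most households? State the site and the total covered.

Coverage radius r = 11 km; a point is covered iff (Δx)²+(Δy)² ≤ 11² = 121.
  North (2, 4): covers {S, T} → 600
  South (3, 11): covers {S, T, U} → 630
  East (14, 8): covers {P, Q, R, S, T, W, X} → 1227
  West (4, 20): covers {U} → 30
Maximum coverage at East: 1227 households.

East, covering 1227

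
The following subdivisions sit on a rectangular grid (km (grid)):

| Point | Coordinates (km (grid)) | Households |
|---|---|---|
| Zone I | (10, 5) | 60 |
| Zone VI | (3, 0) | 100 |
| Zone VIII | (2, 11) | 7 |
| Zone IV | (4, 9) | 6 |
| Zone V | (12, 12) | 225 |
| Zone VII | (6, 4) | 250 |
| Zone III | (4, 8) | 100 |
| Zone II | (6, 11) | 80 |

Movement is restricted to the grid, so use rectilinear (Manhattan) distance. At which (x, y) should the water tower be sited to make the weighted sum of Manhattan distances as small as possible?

(6, 8)

Manhattan distance separates: Σwᵢ(|x−xᵢ|+|y−yᵢ|) = Σwᵢ|x−xᵢ| + Σwᵢ|y−yᵢ|, so x and y are optimised independently as 1-D weighted medians.
Total weight W = 828; half = 414.
x-coordinate, sorted with cumulative weight:
  x=2 (Zone VIII, w=7) cum 7
  x=3 (Zone VI, w=100) cum 107
  x=4 (Zone IV, w=6) cum 113
  x=4 (Zone III, w=100) cum 213
  x=6 (Zone VII, w=250) cum 463  ← median
  x=6 (Zone II, w=80) cum 543
  x=10 (Zone I, w=60) cum 603
  x=12 (Zone V, w=225) cum 828
⇒ x* = 6
y-coordinate, sorted with cumulative weight:
  y=0 (Zone VI, w=100) cum 100
  y=4 (Zone VII, w=250) cum 350
  y=5 (Zone I, w=60) cum 410
  y=8 (Zone III, w=100) cum 510  ← median
  y=9 (Zone IV, w=6) cum 516
  y=11 (Zone VIII, w=7) cum 523
  y=11 (Zone II, w=80) cum 603
  y=12 (Zone V, w=225) cum 828
⇒ y* = 8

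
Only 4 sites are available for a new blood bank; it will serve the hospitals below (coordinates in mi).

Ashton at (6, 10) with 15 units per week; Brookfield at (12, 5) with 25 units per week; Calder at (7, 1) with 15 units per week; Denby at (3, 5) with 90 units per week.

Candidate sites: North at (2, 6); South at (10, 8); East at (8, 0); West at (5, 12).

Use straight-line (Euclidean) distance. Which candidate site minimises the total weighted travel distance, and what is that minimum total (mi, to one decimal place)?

North, total 569.4 mi

Total weighted distance at each candidate:
  North (2, 6): total = 569.4
  South (10, 8): total = 956.9
  East (8, 0): total = 970.7
  West (5, 12): total = 1103.9
Minimum is at North with total 569.4 mi.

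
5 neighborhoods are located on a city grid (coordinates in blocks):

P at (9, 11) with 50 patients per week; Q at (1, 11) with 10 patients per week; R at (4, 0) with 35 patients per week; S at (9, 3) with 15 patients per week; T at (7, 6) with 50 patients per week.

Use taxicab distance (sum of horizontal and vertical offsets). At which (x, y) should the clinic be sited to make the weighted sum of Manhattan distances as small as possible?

(7, 6)

Manhattan distance separates: Σwᵢ(|x−xᵢ|+|y−yᵢ|) = Σwᵢ|x−xᵢ| + Σwᵢ|y−yᵢ|, so x and y are optimised independently as 1-D weighted medians.
Total weight W = 160; half = 80.
x-coordinate, sorted with cumulative weight:
  x=1 (Q, w=10) cum 10
  x=4 (R, w=35) cum 45
  x=7 (T, w=50) cum 95  ← median
  x=9 (P, w=50) cum 145
  x=9 (S, w=15) cum 160
⇒ x* = 7
y-coordinate, sorted with cumulative weight:
  y=0 (R, w=35) cum 35
  y=3 (S, w=15) cum 50
  y=6 (T, w=50) cum 100  ← median
  y=11 (P, w=50) cum 150
  y=11 (Q, w=10) cum 160
⇒ y* = 6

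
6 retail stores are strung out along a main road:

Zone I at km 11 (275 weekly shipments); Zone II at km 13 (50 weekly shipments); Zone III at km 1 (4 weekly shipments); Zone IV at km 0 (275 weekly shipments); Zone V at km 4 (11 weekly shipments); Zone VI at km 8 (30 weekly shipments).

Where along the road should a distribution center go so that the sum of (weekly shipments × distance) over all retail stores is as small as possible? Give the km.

x = 11

For a sum of weighted absolute distances on a line, the optimum is the weighted median (not the mean). Total weight W = 645; half-weight = 322.5.
Sort by position and accumulate weight:
  km 0 (Zone IV, w=275) → cum 275
  km 1 (Zone III, w=4) → cum 279
  km 4 (Zone V, w=11) → cum 290
  km 8 (Zone VI, w=30) → cum 320
  km 11 (Zone I, w=275) → cum 595  ≥ 322.5 → median here
  km 13 (Zone II, w=50) → cum 645
Optimal location: km 11.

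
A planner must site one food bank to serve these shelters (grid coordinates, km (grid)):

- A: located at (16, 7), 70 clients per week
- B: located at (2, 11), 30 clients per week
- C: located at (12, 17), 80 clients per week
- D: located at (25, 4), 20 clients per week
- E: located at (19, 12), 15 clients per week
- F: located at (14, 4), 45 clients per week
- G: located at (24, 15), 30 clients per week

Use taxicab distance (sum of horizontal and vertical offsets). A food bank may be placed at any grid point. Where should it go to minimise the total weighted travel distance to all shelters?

Manhattan distance separates: Σwᵢ(|x−xᵢ|+|y−yᵢ|) = Σwᵢ|x−xᵢ| + Σwᵢ|y−yᵢ|, so x and y are optimised independently as 1-D weighted medians.
Total weight W = 290; half = 145.
x-coordinate, sorted with cumulative weight:
  x=2 (B, w=30) cum 30
  x=12 (C, w=80) cum 110
  x=14 (F, w=45) cum 155  ← median
  x=16 (A, w=70) cum 225
  x=19 (E, w=15) cum 240
  x=24 (G, w=30) cum 270
  x=25 (D, w=20) cum 290
⇒ x* = 14
y-coordinate, sorted with cumulative weight:
  y=4 (D, w=20) cum 20
  y=4 (F, w=45) cum 65
  y=7 (A, w=70) cum 135
  y=11 (B, w=30) cum 165  ← median
  y=12 (E, w=15) cum 180
  y=15 (G, w=30) cum 210
  y=17 (C, w=80) cum 290
⇒ y* = 11

(14, 11)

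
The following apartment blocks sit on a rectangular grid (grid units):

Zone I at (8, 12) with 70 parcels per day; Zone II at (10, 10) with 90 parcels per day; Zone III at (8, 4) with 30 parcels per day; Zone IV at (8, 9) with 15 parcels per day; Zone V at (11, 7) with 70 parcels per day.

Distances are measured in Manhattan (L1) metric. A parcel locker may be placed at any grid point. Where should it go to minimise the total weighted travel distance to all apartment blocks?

(10, 10)

Manhattan distance separates: Σwᵢ(|x−xᵢ|+|y−yᵢ|) = Σwᵢ|x−xᵢ| + Σwᵢ|y−yᵢ|, so x and y are optimised independently as 1-D weighted medians.
Total weight W = 275; half = 137.5.
x-coordinate, sorted with cumulative weight:
  x=8 (Zone I, w=70) cum 70
  x=8 (Zone III, w=30) cum 100
  x=8 (Zone IV, w=15) cum 115
  x=10 (Zone II, w=90) cum 205  ← median
  x=11 (Zone V, w=70) cum 275
⇒ x* = 10
y-coordinate, sorted with cumulative weight:
  y=4 (Zone III, w=30) cum 30
  y=7 (Zone V, w=70) cum 100
  y=9 (Zone IV, w=15) cum 115
  y=10 (Zone II, w=90) cum 205  ← median
  y=12 (Zone I, w=70) cum 275
⇒ y* = 10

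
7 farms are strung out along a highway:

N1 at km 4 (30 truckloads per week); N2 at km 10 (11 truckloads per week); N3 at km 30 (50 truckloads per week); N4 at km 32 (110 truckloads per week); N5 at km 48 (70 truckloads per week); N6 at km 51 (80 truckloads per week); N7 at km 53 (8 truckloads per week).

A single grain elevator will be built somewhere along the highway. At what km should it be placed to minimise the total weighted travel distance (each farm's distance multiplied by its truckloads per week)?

x = 32

For a sum of weighted absolute distances on a line, the optimum is the weighted median (not the mean). Total weight W = 359; half-weight = 179.5.
Sort by position and accumulate weight:
  km 4 (N1, w=30) → cum 30
  km 10 (N2, w=11) → cum 41
  km 30 (N3, w=50) → cum 91
  km 32 (N4, w=110) → cum 201  ≥ 179.5 → median here
  km 48 (N5, w=70) → cum 271
  km 51 (N6, w=80) → cum 351
  km 53 (N7, w=8) → cum 359
Optimal location: km 32.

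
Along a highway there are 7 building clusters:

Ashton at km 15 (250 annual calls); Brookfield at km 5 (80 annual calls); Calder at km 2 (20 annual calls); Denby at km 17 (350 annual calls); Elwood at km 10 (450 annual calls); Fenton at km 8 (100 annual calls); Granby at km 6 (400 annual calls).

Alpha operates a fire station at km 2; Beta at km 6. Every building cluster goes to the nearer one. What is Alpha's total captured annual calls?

20

The indifferent point is the midpoint (2+6)/2 = 4; building clusters left of it (closer to Alpha at 2) go to Alpha, those right go to Beta.
  Calder at 2 (w=20) → Alpha
  Brookfield at 5 (w=80) → Beta
  Granby at 6 (w=400) → Beta
  Fenton at 8 (w=100) → Beta
  Elwood at 10 (w=450) → Beta
  Ashton at 15 (w=250) → Beta
  Denby at 17 (w=350) → Beta
Alpha captures 20; Beta captures 1630.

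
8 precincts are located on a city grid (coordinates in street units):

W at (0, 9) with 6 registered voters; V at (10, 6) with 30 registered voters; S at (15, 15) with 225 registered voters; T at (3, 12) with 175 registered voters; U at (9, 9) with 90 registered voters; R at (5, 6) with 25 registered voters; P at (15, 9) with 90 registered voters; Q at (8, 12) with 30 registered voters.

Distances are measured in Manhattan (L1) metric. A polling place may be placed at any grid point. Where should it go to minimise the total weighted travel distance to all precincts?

Manhattan distance separates: Σwᵢ(|x−xᵢ|+|y−yᵢ|) = Σwᵢ|x−xᵢ| + Σwᵢ|y−yᵢ|, so x and y are optimised independently as 1-D weighted medians.
Total weight W = 671; half = 335.5.
x-coordinate, sorted with cumulative weight:
  x=0 (W, w=6) cum 6
  x=3 (T, w=175) cum 181
  x=5 (R, w=25) cum 206
  x=8 (Q, w=30) cum 236
  x=9 (U, w=90) cum 326
  x=10 (V, w=30) cum 356  ← median
  x=15 (S, w=225) cum 581
  x=15 (P, w=90) cum 671
⇒ x* = 10
y-coordinate, sorted with cumulative weight:
  y=6 (V, w=30) cum 30
  y=6 (R, w=25) cum 55
  y=9 (W, w=6) cum 61
  y=9 (U, w=90) cum 151
  y=9 (P, w=90) cum 241
  y=12 (T, w=175) cum 416  ← median
  y=12 (Q, w=30) cum 446
  y=15 (S, w=225) cum 671
⇒ y* = 12

(10, 12)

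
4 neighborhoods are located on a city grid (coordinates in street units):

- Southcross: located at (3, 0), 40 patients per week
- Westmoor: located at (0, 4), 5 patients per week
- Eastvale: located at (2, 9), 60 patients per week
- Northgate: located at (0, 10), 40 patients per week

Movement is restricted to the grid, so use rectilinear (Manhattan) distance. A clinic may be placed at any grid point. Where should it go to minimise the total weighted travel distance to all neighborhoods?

(2, 9)

Manhattan distance separates: Σwᵢ(|x−xᵢ|+|y−yᵢ|) = Σwᵢ|x−xᵢ| + Σwᵢ|y−yᵢ|, so x and y are optimised independently as 1-D weighted medians.
Total weight W = 145; half = 72.5.
x-coordinate, sorted with cumulative weight:
  x=0 (Westmoor, w=5) cum 5
  x=0 (Northgate, w=40) cum 45
  x=2 (Eastvale, w=60) cum 105  ← median
  x=3 (Southcross, w=40) cum 145
⇒ x* = 2
y-coordinate, sorted with cumulative weight:
  y=0 (Southcross, w=40) cum 40
  y=4 (Westmoor, w=5) cum 45
  y=9 (Eastvale, w=60) cum 105  ← median
  y=10 (Northgate, w=40) cum 145
⇒ y* = 9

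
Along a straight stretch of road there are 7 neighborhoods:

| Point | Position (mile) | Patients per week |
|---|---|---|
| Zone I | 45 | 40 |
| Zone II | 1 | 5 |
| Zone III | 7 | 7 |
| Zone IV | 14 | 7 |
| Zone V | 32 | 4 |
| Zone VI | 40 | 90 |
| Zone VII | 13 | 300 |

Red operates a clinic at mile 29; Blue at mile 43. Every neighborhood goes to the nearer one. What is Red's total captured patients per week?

The indifferent point is the midpoint (29+43)/2 = 36; neighborhoods left of it (closer to Red at 29) go to Red, those right go to Blue.
  Zone II at 1 (w=5) → Red
  Zone III at 7 (w=7) → Red
  Zone VII at 13 (w=300) → Red
  Zone IV at 14 (w=7) → Red
  Zone V at 32 (w=4) → Red
  Zone VI at 40 (w=90) → Blue
  Zone I at 45 (w=40) → Blue
Red captures 323; Blue captures 130.

323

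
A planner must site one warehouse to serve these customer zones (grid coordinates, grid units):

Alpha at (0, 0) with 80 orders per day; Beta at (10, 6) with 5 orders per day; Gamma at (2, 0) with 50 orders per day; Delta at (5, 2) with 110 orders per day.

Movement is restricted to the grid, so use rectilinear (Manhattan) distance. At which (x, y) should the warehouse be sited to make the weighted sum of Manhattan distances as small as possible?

Manhattan distance separates: Σwᵢ(|x−xᵢ|+|y−yᵢ|) = Σwᵢ|x−xᵢ| + Σwᵢ|y−yᵢ|, so x and y are optimised independently as 1-D weighted medians.
Total weight W = 245; half = 122.5.
x-coordinate, sorted with cumulative weight:
  x=0 (Alpha, w=80) cum 80
  x=2 (Gamma, w=50) cum 130  ← median
  x=5 (Delta, w=110) cum 240
  x=10 (Beta, w=5) cum 245
⇒ x* = 2
y-coordinate, sorted with cumulative weight:
  y=0 (Alpha, w=80) cum 80
  y=0 (Gamma, w=50) cum 130  ← median
  y=2 (Delta, w=110) cum 240
  y=6 (Beta, w=5) cum 245
⇒ y* = 0

(2, 0)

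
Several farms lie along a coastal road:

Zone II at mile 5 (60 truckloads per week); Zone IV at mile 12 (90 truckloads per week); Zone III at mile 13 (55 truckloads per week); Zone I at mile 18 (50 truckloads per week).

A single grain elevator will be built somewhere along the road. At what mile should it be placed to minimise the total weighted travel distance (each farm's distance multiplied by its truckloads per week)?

x = 12

For a sum of weighted absolute distances on a line, the optimum is the weighted median (not the mean). Total weight W = 255; half-weight = 127.5.
Sort by position and accumulate weight:
  mile 5 (Zone II, w=60) → cum 60
  mile 12 (Zone IV, w=90) → cum 150  ≥ 127.5 → median here
  mile 13 (Zone III, w=55) → cum 205
  mile 18 (Zone I, w=50) → cum 255
Optimal location: mile 12.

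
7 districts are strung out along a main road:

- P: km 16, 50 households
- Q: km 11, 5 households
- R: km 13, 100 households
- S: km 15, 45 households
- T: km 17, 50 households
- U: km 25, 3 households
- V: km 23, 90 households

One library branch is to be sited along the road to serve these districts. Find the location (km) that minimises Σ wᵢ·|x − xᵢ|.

For a sum of weighted absolute distances on a line, the optimum is the weighted median (not the mean). Total weight W = 343; half-weight = 171.5.
Sort by position and accumulate weight:
  km 11 (Q, w=5) → cum 5
  km 13 (R, w=100) → cum 105
  km 15 (S, w=45) → cum 150
  km 16 (P, w=50) → cum 200  ≥ 171.5 → median here
  km 17 (T, w=50) → cum 250
  km 23 (V, w=90) → cum 340
  km 25 (U, w=3) → cum 343
Optimal location: km 16.

x = 16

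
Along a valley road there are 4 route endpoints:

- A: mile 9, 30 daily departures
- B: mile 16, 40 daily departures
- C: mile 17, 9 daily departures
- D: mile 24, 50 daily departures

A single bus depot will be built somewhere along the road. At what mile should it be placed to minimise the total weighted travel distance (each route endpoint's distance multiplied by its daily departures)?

For a sum of weighted absolute distances on a line, the optimum is the weighted median (not the mean). Total weight W = 129; half-weight = 64.5.
Sort by position and accumulate weight:
  mile 9 (A, w=30) → cum 30
  mile 16 (B, w=40) → cum 70  ≥ 64.5 → median here
  mile 17 (C, w=9) → cum 79
  mile 24 (D, w=50) → cum 129
Optimal location: mile 16.

x = 16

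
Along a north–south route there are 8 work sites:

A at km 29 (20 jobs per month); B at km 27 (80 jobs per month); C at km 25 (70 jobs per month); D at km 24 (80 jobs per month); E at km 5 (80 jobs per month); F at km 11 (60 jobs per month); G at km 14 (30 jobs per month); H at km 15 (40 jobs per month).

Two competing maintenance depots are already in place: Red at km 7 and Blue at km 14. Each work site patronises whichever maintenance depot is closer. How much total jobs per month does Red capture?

The indifferent point is the midpoint (7+14)/2 = 10.5; work sites left of it (closer to Red at 7) go to Red, those right go to Blue.
  E at 5 (w=80) → Red
  F at 11 (w=60) → Blue
  G at 14 (w=30) → Blue
  H at 15 (w=40) → Blue
  D at 24 (w=80) → Blue
  C at 25 (w=70) → Blue
  B at 27 (w=80) → Blue
  A at 29 (w=20) → Blue
Red captures 80; Blue captures 380.

80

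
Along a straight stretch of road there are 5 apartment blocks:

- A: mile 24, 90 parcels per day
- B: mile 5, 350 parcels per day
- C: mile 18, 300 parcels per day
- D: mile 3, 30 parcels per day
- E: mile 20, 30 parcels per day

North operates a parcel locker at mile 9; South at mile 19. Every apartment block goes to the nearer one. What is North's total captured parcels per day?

The indifferent point is the midpoint (9+19)/2 = 14; apartment blocks left of it (closer to North at 9) go to North, those right go to South.
  D at 3 (w=30) → North
  B at 5 (w=350) → North
  C at 18 (w=300) → South
  E at 20 (w=30) → South
  A at 24 (w=90) → South
North captures 380; South captures 420.

380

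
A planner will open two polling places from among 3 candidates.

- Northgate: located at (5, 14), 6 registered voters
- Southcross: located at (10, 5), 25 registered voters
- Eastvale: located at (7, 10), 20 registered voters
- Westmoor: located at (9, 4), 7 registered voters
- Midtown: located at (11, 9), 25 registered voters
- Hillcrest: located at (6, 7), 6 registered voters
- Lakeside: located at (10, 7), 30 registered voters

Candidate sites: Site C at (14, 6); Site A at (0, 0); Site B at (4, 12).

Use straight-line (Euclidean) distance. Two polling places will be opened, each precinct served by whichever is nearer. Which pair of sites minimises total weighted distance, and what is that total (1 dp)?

Evaluate every pair (each demand assigned to the nearer of the two):
  {Site C, Site B}: total = 488.4
  {Site C, Site A}: total = 652.4
  {Site A, Site B}: total = 839.1
Best pair: {Site C, Site B} with total 488.4.

{Site C, Site B}, total 488.4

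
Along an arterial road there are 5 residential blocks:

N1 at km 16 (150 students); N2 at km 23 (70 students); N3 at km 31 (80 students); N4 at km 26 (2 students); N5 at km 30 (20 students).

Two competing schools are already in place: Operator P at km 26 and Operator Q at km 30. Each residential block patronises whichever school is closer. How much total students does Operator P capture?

The indifferent point is the midpoint (26+30)/2 = 28; residential blocks left of it (closer to Operator P at 26) go to Operator P, those right go to Operator Q.
  N1 at 16 (w=150) → Operator P
  N2 at 23 (w=70) → Operator P
  N4 at 26 (w=2) → Operator P
  N5 at 30 (w=20) → Operator Q
  N3 at 31 (w=80) → Operator Q
Operator P captures 222; Operator Q captures 100.

222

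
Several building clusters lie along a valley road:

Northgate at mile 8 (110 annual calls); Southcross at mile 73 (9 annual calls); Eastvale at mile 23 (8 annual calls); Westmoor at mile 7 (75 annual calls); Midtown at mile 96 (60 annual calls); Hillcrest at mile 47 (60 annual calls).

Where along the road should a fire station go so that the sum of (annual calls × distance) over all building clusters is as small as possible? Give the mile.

For a sum of weighted absolute distances on a line, the optimum is the weighted median (not the mean). Total weight W = 322; half-weight = 161.
Sort by position and accumulate weight:
  mile 7 (Westmoor, w=75) → cum 75
  mile 8 (Northgate, w=110) → cum 185  ≥ 161 → median here
  mile 23 (Eastvale, w=8) → cum 193
  mile 47 (Hillcrest, w=60) → cum 253
  mile 73 (Southcross, w=9) → cum 262
  mile 96 (Midtown, w=60) → cum 322
Optimal location: mile 8.

x = 8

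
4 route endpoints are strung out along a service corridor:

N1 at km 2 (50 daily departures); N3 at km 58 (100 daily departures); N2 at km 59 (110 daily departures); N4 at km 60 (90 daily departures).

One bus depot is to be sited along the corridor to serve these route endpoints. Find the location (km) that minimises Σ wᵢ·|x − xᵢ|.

For a sum of weighted absolute distances on a line, the optimum is the weighted median (not the mean). Total weight W = 350; half-weight = 175.
Sort by position and accumulate weight:
  km 2 (N1, w=50) → cum 50
  km 58 (N3, w=100) → cum 150
  km 59 (N2, w=110) → cum 260  ≥ 175 → median here
  km 60 (N4, w=90) → cum 350
Optimal location: km 59.

x = 59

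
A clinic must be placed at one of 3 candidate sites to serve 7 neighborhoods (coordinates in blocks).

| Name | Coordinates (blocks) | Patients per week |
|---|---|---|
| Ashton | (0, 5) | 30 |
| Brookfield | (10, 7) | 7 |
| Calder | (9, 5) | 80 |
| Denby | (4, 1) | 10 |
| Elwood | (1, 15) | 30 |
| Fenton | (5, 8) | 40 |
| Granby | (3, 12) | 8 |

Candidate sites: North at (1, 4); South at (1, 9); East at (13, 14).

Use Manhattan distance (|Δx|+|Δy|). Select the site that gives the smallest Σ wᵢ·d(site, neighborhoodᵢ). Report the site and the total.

North, total 1654 blocks

Total weighted distance at each candidate:
  North (1, 4): total = 1654
  South (1, 9): total = 1717
  East (13, 14): total = 3036
Minimum is at North with total 1654 blocks.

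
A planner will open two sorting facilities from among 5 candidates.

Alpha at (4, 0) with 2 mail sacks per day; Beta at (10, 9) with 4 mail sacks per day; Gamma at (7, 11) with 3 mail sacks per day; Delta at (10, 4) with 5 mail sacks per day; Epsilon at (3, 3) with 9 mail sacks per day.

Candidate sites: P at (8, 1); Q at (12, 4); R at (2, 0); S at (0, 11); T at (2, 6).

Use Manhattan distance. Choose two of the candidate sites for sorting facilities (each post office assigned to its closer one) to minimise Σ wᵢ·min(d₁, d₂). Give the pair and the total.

{Q, R}, total 114

Evaluate every pair (each demand assigned to the nearer of the two):
  {Q, R}: total = 114
  {Q, T}: total = 120
  {P, R}: total = 138
  {P, T}: total = 141
  {P, Q}: total = 144
  {P, S}: total = 159
  {R, T}: total = 164
  {S, T}: total = 167
  {R, S}: total = 169
  {Q, S}: total = 173
Best pair: {Q, R} with total 114.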